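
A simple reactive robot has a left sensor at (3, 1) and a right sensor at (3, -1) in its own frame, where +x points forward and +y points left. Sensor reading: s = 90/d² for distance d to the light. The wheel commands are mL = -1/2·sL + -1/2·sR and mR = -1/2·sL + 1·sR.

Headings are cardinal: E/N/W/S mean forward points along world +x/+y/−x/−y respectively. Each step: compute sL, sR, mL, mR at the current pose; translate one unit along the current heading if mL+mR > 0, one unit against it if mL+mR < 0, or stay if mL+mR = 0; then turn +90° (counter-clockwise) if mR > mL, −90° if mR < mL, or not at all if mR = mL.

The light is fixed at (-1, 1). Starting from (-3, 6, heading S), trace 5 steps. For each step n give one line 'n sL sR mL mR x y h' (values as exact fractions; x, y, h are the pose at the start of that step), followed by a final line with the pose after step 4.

0 18 90/13 -162/13 -27/13 -3 6 S
1 9/5 45/13 -171/65 333/130 -3 7 E
2 90/97 18/17 -1638/1649 981/1649 -4 7 N
3 45/26 5/4 -155/104 5/13 -4 6 W
4 18 90/13 -162/13 -27/13 -3 6 S
final -3 7 E

n=0: pose=(-3,6,S); sL=18, sR=90/13; mL=-162/13, mR=-27/13; mL+mR=-189/13 → advance -1; mR−mL=135/13 → turn +1·90°
n=1: pose=(-3,7,E); sL=9/5, sR=45/13; mL=-171/65, mR=333/130; mL+mR=-9/130 → advance -1; mR−mL=135/26 → turn +1·90°
n=2: pose=(-4,7,N); sL=90/97, sR=18/17; mL=-1638/1649, mR=981/1649; mL+mR=-657/1649 → advance -1; mR−mL=27/17 → turn +1·90°
n=3: pose=(-4,6,W); sL=45/26, sR=5/4; mL=-155/104, mR=5/13; mL+mR=-115/104 → advance -1; mR−mL=15/8 → turn +1·90°
n=4: pose=(-3,6,S); sL=18, sR=90/13; mL=-162/13, mR=-27/13; mL+mR=-189/13 → advance -1; mR−mL=135/13 → turn +1·90°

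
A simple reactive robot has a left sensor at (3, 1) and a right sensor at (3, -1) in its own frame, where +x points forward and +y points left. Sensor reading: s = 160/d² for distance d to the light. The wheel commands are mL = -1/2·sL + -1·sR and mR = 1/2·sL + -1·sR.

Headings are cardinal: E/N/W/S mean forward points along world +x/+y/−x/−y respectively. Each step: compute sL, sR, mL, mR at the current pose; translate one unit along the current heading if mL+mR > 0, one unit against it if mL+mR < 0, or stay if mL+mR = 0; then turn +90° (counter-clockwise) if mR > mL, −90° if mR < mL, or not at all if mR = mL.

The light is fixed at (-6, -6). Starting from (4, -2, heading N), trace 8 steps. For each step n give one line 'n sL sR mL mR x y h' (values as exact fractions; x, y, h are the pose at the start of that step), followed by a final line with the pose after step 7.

n=0: pose=(4,-2,N); sL=16/13, sR=16/17; mL=-344/221, mR=-72/221; mL+mR=-32/17 → advance -1; mR−mL=16/13 → turn +1·90°
n=1: pose=(4,-3,W); sL=160/53, sR=32/13; mL=-2736/689, mR=-656/689; mL+mR=-64/13 → advance -1; mR−mL=160/53 → turn +1·90°
n=2: pose=(5,-3,S); sL=10/9, sR=8/5; mL=-97/45, mR=-47/45; mL+mR=-16/5 → advance -1; mR−mL=10/9 → turn +1·90°
n=3: pose=(5,-2,E); sL=160/221, sR=32/41; mL=-10352/9061, mR=-3792/9061; mL+mR=-64/41 → advance -1; mR−mL=160/221 → turn +1·90°
n=4: pose=(4,-2,N); sL=16/13, sR=16/17; mL=-344/221, mR=-72/221; mL+mR=-32/17 → advance -1; mR−mL=16/13 → turn +1·90°
n=5: pose=(4,-3,W); sL=160/53, sR=32/13; mL=-2736/689, mR=-656/689; mL+mR=-64/13 → advance -1; mR−mL=160/53 → turn +1·90°
n=6: pose=(5,-3,S); sL=10/9, sR=8/5; mL=-97/45, mR=-47/45; mL+mR=-16/5 → advance -1; mR−mL=10/9 → turn +1·90°
n=7: pose=(5,-2,E); sL=160/221, sR=32/41; mL=-10352/9061, mR=-3792/9061; mL+mR=-64/41 → advance -1; mR−mL=160/221 → turn +1·90°

0 16/13 16/17 -344/221 -72/221 4 -2 N
1 160/53 32/13 -2736/689 -656/689 4 -3 W
2 10/9 8/5 -97/45 -47/45 5 -3 S
3 160/221 32/41 -10352/9061 -3792/9061 5 -2 E
4 16/13 16/17 -344/221 -72/221 4 -2 N
5 160/53 32/13 -2736/689 -656/689 4 -3 W
6 10/9 8/5 -97/45 -47/45 5 -3 S
7 160/221 32/41 -10352/9061 -3792/9061 5 -2 E
final 4 -2 N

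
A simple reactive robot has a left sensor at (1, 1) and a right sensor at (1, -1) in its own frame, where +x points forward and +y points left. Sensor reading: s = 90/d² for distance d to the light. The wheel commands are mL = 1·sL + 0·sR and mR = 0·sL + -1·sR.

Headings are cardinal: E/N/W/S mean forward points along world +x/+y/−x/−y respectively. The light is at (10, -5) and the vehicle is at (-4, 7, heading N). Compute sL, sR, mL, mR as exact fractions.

45/197 45/169 45/197 -45/169

left sensor world pos  = (-5, 8); dL² = 394
right sensor world pos = (-3, 8); dR² = 338
sL = 90/394 = 45/197
sR = 90/338 = 45/169
mL = 1·sL + 0·sR = 45/197
mR = 0·sL + -1·sR = -45/169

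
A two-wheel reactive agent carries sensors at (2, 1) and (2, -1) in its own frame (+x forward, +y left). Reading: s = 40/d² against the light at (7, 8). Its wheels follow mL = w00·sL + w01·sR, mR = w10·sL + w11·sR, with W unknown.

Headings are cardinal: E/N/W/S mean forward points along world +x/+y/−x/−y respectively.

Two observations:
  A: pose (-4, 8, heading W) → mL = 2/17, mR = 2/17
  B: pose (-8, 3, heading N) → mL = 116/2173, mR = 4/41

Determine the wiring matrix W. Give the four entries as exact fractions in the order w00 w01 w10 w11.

obs A: pose=(-4,8,W) → sL=4/17, sR=4/17, mL=2/17, mR=2/17
obs B: pose=(-8,3,N) → sL=8/53, sR=8/41, mL=116/2173, mR=4/41
sensor matrix S = [[4/17, 4/17], [8/53, 8/41]]; det S = 384/36941
solve [mL_A; mL_B] = S·[w00; w01] and [mR_A; mR_B] = S·[w10; w11]:
  w00 = 1, w01 = -1/2, w10 = 0, w11 = 1/2

1 -1/2 0 1/2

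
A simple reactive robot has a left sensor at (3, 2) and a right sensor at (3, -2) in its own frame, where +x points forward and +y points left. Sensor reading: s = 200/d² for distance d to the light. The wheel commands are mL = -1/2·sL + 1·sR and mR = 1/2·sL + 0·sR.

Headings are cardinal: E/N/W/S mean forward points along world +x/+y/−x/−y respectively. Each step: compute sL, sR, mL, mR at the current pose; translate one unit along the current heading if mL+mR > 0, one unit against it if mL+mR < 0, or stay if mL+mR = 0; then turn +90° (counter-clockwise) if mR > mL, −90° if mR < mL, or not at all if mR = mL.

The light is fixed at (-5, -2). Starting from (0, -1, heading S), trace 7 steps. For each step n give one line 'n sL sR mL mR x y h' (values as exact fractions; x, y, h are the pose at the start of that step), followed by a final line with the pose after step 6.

0 200/53 200/13 9300/689 100/53 0 -1 S
1 25 25 25/2 25/2 0 -2 W
2 40 40 20 20 -1 -2 W
3 50 50 25 25 -2 -2 W
4 40 40 20 20 -3 -2 W
5 25 25 25/2 25/2 -4 -2 W
6 200/13 200/13 100/13 100/13 -5 -2 W
final -6 -2 W

n=0: pose=(0,-1,S); sL=200/53, sR=200/13; mL=9300/689, mR=100/53; mL+mR=200/13 → advance +1; mR−mL=-8000/689 → turn -1·90°
n=1: pose=(0,-2,W); sL=25, sR=25; mL=25/2, mR=25/2; mL+mR=25 → advance +1; mR−mL=0 → turn +0·90°
n=2: pose=(-1,-2,W); sL=40, sR=40; mL=20, mR=20; mL+mR=40 → advance +1; mR−mL=0 → turn +0·90°
n=3: pose=(-2,-2,W); sL=50, sR=50; mL=25, mR=25; mL+mR=50 → advance +1; mR−mL=0 → turn +0·90°
n=4: pose=(-3,-2,W); sL=40, sR=40; mL=20, mR=20; mL+mR=40 → advance +1; mR−mL=0 → turn +0·90°
n=5: pose=(-4,-2,W); sL=25, sR=25; mL=25/2, mR=25/2; mL+mR=25 → advance +1; mR−mL=0 → turn +0·90°
n=6: pose=(-5,-2,W); sL=200/13, sR=200/13; mL=100/13, mR=100/13; mL+mR=200/13 → advance +1; mR−mL=0 → turn +0·90°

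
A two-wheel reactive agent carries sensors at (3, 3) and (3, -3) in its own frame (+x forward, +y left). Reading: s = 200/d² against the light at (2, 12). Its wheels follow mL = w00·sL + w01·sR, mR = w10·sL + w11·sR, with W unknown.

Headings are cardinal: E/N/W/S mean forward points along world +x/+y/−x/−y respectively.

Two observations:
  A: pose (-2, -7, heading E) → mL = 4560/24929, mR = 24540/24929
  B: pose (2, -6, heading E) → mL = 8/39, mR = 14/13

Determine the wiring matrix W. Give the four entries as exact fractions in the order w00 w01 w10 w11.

1/2 -1/2 1 1/2

obs A: pose=(-2,-7,E) → sL=200/257, sR=40/97, mL=4560/24929, mR=24540/24929
obs B: pose=(2,-6,E) → sL=100/117, sR=4/9, mL=8/39, mR=14/13
sensor matrix S = [[200/257, 40/97], [100/117, 4/9]]; det S = -6400/972231
solve [mL_A; mL_B] = S·[w00; w01] and [mR_A; mR_B] = S·[w10; w11]:
  w00 = 1/2, w01 = -1/2, w10 = 1, w11 = 1/2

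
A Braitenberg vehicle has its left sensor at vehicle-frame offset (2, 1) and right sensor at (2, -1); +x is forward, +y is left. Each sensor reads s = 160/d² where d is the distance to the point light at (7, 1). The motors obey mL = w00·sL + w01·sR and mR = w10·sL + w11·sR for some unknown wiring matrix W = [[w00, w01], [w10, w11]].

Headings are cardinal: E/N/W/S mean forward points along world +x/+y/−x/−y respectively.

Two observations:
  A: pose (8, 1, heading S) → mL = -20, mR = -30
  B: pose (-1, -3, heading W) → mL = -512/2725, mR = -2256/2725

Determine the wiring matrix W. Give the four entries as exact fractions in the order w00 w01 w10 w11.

obs A: pose=(8,1,S) → sL=20, sR=40, mL=-20, mR=-30
obs B: pose=(-1,-3,W) → sL=32/25, sR=160/109, mL=-512/2725, mR=-2256/2725
sensor matrix S = [[20, 40], [32/25, 160/109]]; det S = -11904/545
solve [mL_A; mL_B] = S·[w00; w01] and [mR_A; mR_B] = S·[w10; w11]:
  w00 = 1, w01 = -1, w10 = 1/2, w11 = -1

1 -1 1/2 -1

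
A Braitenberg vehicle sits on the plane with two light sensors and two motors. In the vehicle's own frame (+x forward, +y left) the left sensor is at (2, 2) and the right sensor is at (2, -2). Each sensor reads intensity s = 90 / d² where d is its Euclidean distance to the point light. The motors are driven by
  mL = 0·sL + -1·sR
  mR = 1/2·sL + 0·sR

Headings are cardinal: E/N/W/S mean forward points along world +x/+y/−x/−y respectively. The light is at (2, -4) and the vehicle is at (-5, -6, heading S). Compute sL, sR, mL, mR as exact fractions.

left sensor world pos  = (-3, -8); dL² = 41
right sensor world pos = (-7, -8); dR² = 97
sL = 90/41 = 90/41
sR = 90/97 = 90/97
mL = 0·sL + -1·sR = -90/97
mR = 1/2·sL + 0·sR = 45/41

90/41 90/97 -90/97 45/41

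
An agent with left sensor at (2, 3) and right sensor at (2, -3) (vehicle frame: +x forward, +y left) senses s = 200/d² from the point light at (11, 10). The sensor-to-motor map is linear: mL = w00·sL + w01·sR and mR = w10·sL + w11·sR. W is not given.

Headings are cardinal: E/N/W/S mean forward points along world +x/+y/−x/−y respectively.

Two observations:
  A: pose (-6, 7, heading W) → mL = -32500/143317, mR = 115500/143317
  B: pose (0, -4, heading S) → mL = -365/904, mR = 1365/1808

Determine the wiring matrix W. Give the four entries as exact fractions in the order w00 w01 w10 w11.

-1 1/2 1/2 1

obs A: pose=(-6,7,W) → sL=200/397, sR=200/361, mL=-32500/143317, mR=115500/143317
obs B: pose=(0,-4,S) → sL=5/8, sR=50/113, mL=-365/904, mR=1365/1808
sensor matrix S = [[200/397, 200/361], [5/8, 50/113]]; det S = -1997625/16194821
solve [mL_A; mL_B] = S·[w00; w01] and [mR_A; mR_B] = S·[w10; w11]:
  w00 = -1, w01 = 1/2, w10 = 1/2, w11 = 1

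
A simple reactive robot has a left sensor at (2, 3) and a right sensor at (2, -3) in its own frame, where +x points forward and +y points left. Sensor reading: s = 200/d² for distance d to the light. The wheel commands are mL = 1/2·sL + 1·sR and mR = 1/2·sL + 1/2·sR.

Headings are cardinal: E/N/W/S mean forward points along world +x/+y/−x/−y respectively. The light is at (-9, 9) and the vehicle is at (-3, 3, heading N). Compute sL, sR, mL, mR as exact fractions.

8 200/97 588/97 488/97

left sensor world pos  = (-6, 5); dL² = 25
right sensor world pos = (0, 5); dR² = 97
sL = 200/25 = 8
sR = 200/97 = 200/97
mL = 1/2·sL + 1·sR = 588/97
mR = 1/2·sL + 1/2·sR = 488/97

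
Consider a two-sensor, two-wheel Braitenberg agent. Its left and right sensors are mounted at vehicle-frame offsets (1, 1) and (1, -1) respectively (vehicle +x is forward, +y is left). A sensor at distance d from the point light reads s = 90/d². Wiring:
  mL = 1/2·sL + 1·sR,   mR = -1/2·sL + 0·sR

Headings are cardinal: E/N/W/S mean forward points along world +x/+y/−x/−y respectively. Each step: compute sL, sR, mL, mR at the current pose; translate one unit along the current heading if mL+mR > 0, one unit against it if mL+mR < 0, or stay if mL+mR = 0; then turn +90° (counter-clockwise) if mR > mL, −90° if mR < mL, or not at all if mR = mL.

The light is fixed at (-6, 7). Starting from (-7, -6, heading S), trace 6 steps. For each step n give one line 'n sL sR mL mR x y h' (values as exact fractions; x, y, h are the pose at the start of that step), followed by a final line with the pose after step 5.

0 45/98 9/20 333/490 -45/196 -7 -6 S
1 90/229 90/173 28395/39617 -45/229 -7 -7 W
2 45/89 9/17 2367/3026 -45/178 -8 -7 N
3 18/29 90/197 4383/5713 -9/29 -8 -6 E
4 45/98 9/20 333/490 -45/196 -7 -6 S
5 90/229 90/173 28395/39617 -45/229 -7 -7 W
final -8 -7 N

n=0: pose=(-7,-6,S); sL=45/98, sR=9/20; mL=333/490, mR=-45/196; mL+mR=9/20 → advance +1; mR−mL=-891/980 → turn -1·90°
n=1: pose=(-7,-7,W); sL=90/229, sR=90/173; mL=28395/39617, mR=-45/229; mL+mR=90/173 → advance +1; mR−mL=-36180/39617 → turn -1·90°
n=2: pose=(-8,-7,N); sL=45/89, sR=9/17; mL=2367/3026, mR=-45/178; mL+mR=9/17 → advance +1; mR−mL=-1566/1513 → turn -1·90°
n=3: pose=(-8,-6,E); sL=18/29, sR=90/197; mL=4383/5713, mR=-9/29; mL+mR=90/197 → advance +1; mR−mL=-6156/5713 → turn -1·90°
n=4: pose=(-7,-6,S); sL=45/98, sR=9/20; mL=333/490, mR=-45/196; mL+mR=9/20 → advance +1; mR−mL=-891/980 → turn -1·90°
n=5: pose=(-7,-7,W); sL=90/229, sR=90/173; mL=28395/39617, mR=-45/229; mL+mR=90/173 → advance +1; mR−mL=-36180/39617 → turn -1·90°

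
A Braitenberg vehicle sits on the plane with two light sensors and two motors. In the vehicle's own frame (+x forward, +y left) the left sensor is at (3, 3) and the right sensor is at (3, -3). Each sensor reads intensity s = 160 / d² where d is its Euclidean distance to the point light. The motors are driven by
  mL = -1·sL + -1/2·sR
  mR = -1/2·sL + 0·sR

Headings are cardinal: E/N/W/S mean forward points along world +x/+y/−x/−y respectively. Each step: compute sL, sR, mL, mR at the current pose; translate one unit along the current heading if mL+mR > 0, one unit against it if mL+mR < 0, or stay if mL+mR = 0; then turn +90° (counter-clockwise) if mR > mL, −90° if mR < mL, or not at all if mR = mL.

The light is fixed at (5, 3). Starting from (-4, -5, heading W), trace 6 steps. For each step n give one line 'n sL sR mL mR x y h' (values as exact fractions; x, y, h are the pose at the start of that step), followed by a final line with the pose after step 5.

n=0: pose=(-4,-5,W); sL=32/53, sR=160/169; mL=-9648/8957, mR=-16/53; mL+mR=-12352/8957 → advance -1; mR−mL=6944/8957 → turn +1·90°
n=1: pose=(-3,-5,S); sL=80/73, sR=80/121; mL=-12600/8833, mR=-40/73; mL+mR=-17440/8833 → advance -1; mR−mL=7760/8833 → turn +1·90°
n=2: pose=(-3,-4,E); sL=160/41, sR=32/25; mL=-4656/1025, mR=-80/41; mL+mR=-6656/1025 → advance -1; mR−mL=2656/1025 → turn +1·90°
n=3: pose=(-4,-4,N); sL=1, sR=40/13; mL=-33/13, mR=-1/2; mL+mR=-79/26 → advance -1; mR−mL=53/26 → turn +1·90°
n=4: pose=(-4,-5,W); sL=32/53, sR=160/169; mL=-9648/8957, mR=-16/53; mL+mR=-12352/8957 → advance -1; mR−mL=6944/8957 → turn +1·90°
n=5: pose=(-3,-5,S); sL=80/73, sR=80/121; mL=-12600/8833, mR=-40/73; mL+mR=-17440/8833 → advance -1; mR−mL=7760/8833 → turn +1·90°

0 32/53 160/169 -9648/8957 -16/53 -4 -5 W
1 80/73 80/121 -12600/8833 -40/73 -3 -5 S
2 160/41 32/25 -4656/1025 -80/41 -3 -4 E
3 1 40/13 -33/13 -1/2 -4 -4 N
4 32/53 160/169 -9648/8957 -16/53 -4 -5 W
5 80/73 80/121 -12600/8833 -40/73 -3 -5 S
final -3 -4 E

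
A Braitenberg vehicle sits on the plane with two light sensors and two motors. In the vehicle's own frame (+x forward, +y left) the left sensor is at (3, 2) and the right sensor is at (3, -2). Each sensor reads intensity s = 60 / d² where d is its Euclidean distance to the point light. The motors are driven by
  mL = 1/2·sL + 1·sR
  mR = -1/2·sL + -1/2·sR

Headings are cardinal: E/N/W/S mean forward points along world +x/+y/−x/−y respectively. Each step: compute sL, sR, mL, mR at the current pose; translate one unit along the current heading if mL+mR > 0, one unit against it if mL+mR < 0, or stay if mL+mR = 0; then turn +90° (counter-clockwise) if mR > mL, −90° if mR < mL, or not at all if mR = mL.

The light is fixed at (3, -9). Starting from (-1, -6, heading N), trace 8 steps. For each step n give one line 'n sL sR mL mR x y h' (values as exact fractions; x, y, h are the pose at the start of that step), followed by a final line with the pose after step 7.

n=0: pose=(-1,-6,N); sL=5/6, sR=3/2; mL=23/12, mR=-7/6; mL+mR=3/4 → advance +1; mR−mL=-37/12 → turn -1·90°
n=1: pose=(-1,-5,E); sL=60/37, sR=12; mL=474/37, mR=-252/37; mL+mR=6 → advance +1; mR−mL=-726/37 → turn -1·90°
n=2: pose=(0,-5,S); sL=30, sR=30/13; mL=225/13, mR=-210/13; mL+mR=15/13 → advance +1; mR−mL=-435/13 → turn -1·90°
n=3: pose=(0,-6,W); sL=60/37, sR=60/61; mL=4050/2257, mR=-2940/2257; mL+mR=30/61 → advance +1; mR−mL=-6990/2257 → turn -1·90°
n=4: pose=(-1,-6,N); sL=5/6, sR=3/2; mL=23/12, mR=-7/6; mL+mR=3/4 → advance +1; mR−mL=-37/12 → turn -1·90°
n=5: pose=(-1,-5,E); sL=60/37, sR=12; mL=474/37, mR=-252/37; mL+mR=6 → advance +1; mR−mL=-726/37 → turn -1·90°
n=6: pose=(0,-5,S); sL=30, sR=30/13; mL=225/13, mR=-210/13; mL+mR=15/13 → advance +1; mR−mL=-435/13 → turn -1·90°
n=7: pose=(0,-6,W); sL=60/37, sR=60/61; mL=4050/2257, mR=-2940/2257; mL+mR=30/61 → advance +1; mR−mL=-6990/2257 → turn -1·90°

0 5/6 3/2 23/12 -7/6 -1 -6 N
1 60/37 12 474/37 -252/37 -1 -5 E
2 30 30/13 225/13 -210/13 0 -5 S
3 60/37 60/61 4050/2257 -2940/2257 0 -6 W
4 5/6 3/2 23/12 -7/6 -1 -6 N
5 60/37 12 474/37 -252/37 -1 -5 E
6 30 30/13 225/13 -210/13 0 -5 S
7 60/37 60/61 4050/2257 -2940/2257 0 -6 W
final -1 -6 N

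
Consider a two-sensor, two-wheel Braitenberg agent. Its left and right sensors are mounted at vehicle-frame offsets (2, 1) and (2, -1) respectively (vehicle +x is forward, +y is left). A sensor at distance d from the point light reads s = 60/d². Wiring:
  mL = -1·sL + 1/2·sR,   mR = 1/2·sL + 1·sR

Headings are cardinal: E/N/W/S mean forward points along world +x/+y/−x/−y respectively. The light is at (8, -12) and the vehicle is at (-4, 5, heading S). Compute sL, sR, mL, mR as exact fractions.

30/173 30/197 -3315/34081 8145/34081

left sensor world pos  = (-3, 3); dL² = 346
right sensor world pos = (-5, 3); dR² = 394
sL = 60/346 = 30/173
sR = 60/394 = 30/197
mL = -1·sL + 1/2·sR = -3315/34081
mR = 1/2·sL + 1·sR = 8145/34081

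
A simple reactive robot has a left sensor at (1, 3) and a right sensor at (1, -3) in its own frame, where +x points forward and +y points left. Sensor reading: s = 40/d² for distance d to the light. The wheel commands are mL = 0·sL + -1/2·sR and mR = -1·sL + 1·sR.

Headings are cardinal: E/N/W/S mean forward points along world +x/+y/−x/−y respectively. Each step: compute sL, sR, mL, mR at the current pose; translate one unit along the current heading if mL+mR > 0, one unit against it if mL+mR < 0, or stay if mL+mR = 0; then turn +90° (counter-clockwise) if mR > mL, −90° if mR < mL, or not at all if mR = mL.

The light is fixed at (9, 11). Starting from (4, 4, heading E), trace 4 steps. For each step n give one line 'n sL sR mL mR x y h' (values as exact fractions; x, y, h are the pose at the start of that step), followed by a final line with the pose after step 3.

0 5/4 10/29 -5/29 -105/116 4 4 E
1 40/73 8/29 -4/29 -576/2117 3 4 S
2 4/13 20/29 -10/29 144/377 3 5 W
3 8/13 40/149 -20/149 -672/1937 2 5 S
final 2 6 W

n=0: pose=(4,4,E); sL=5/4, sR=10/29; mL=-5/29, mR=-105/116; mL+mR=-125/116 → advance -1; mR−mL=-85/116 → turn -1·90°
n=1: pose=(3,4,S); sL=40/73, sR=8/29; mL=-4/29, mR=-576/2117; mL+mR=-868/2117 → advance -1; mR−mL=-284/2117 → turn -1·90°
n=2: pose=(3,5,W); sL=4/13, sR=20/29; mL=-10/29, mR=144/377; mL+mR=14/377 → advance +1; mR−mL=274/377 → turn +1·90°
n=3: pose=(2,5,S); sL=8/13, sR=40/149; mL=-20/149, mR=-672/1937; mL+mR=-932/1937 → advance -1; mR−mL=-412/1937 → turn -1·90°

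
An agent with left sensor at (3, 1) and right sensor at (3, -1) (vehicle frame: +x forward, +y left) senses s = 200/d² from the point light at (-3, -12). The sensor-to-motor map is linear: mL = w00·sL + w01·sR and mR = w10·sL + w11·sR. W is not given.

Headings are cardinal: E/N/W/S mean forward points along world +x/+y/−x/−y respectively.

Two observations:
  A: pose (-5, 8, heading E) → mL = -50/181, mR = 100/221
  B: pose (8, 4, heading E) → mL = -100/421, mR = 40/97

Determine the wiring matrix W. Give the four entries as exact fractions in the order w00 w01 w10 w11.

0 -1/2 1 0

obs A: pose=(-5,8,E) → sL=100/221, sR=100/181, mL=-50/181, mR=100/221
obs B: pose=(8,4,E) → sL=40/97, sR=200/421, mL=-100/421, mR=40/97
sensor matrix S = [[100/221, 100/181], [40/97, 200/421]]; det S = -21024000/1633520837
solve [mL_A; mL_B] = S·[w00; w01] and [mR_A; mR_B] = S·[w10; w11]:
  w00 = 0, w01 = -1/2, w10 = 1, w11 = 0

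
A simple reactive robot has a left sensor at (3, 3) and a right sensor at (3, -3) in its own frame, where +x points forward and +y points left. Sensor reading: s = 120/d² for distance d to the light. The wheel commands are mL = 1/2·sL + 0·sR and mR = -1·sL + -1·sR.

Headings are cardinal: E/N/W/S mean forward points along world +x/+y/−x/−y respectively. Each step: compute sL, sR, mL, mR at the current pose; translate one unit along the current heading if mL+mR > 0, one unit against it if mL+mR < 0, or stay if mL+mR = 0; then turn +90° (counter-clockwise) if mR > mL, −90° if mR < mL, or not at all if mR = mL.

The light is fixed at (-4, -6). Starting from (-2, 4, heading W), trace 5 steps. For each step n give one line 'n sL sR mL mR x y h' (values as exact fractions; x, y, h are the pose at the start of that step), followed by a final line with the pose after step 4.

n=0: pose=(-2,4,W); sL=12/5, sR=12/17; mL=6/5, mR=-264/85; mL+mR=-162/85 → advance -1; mR−mL=-366/85 → turn -1·90°
n=1: pose=(-1,4,N); sL=120/169, sR=24/41; mL=60/169, mR=-8976/6929; mL+mR=-6516/6929 → advance -1; mR−mL=-11436/6929 → turn -1·90°
n=2: pose=(-1,3,E); sL=2/3, sR=5/3; mL=1/3, mR=-7/3; mL+mR=-2 → advance -1; mR−mL=-8/3 → turn -1·90°
n=3: pose=(-2,3,S); sL=120/61, sR=120/37; mL=60/61, mR=-11760/2257; mL+mR=-9540/2257 → advance -1; mR−mL=-13980/2257 → turn -1·90°
n=4: pose=(-2,4,W); sL=12/5, sR=12/17; mL=6/5, mR=-264/85; mL+mR=-162/85 → advance -1; mR−mL=-366/85 → turn -1·90°

0 12/5 12/17 6/5 -264/85 -2 4 W
1 120/169 24/41 60/169 -8976/6929 -1 4 N
2 2/3 5/3 1/3 -7/3 -1 3 E
3 120/61 120/37 60/61 -11760/2257 -2 3 S
4 12/5 12/17 6/5 -264/85 -2 4 W
final -1 4 N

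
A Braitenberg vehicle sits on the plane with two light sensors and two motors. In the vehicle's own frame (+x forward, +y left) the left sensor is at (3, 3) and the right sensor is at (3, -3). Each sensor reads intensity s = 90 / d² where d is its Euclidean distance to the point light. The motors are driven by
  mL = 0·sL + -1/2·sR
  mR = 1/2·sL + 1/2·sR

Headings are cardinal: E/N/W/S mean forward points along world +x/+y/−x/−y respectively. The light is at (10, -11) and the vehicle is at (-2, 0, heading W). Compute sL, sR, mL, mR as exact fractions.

90/289 90/421 -45/421 31950/121669

left sensor world pos  = (-5, -3); dL² = 289
right sensor world pos = (-5, 3); dR² = 421
sL = 90/289 = 90/289
sR = 90/421 = 90/421
mL = 0·sL + -1/2·sR = -45/421
mR = 1/2·sL + 1/2·sR = 31950/121669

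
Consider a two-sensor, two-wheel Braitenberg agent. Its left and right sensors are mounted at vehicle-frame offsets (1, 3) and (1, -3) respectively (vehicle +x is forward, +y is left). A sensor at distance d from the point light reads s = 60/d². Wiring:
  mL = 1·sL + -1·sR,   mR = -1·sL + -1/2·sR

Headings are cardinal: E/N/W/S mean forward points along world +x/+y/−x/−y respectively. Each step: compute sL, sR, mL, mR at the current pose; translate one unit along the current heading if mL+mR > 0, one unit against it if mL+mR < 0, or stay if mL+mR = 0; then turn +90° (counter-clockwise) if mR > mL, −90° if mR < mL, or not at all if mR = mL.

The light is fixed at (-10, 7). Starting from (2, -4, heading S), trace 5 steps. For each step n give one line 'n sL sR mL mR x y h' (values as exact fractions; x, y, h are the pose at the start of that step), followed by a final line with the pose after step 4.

0 20/123 4/15 -64/615 -182/615 2 -4 S
1 6/29 6/17 -72/493 -189/493 2 -3 W
2 60/181 60/337 9360/60997 -25650/60997 3 -3 N
3 3/13 15/98 99/1274 -783/2548 3 -4 E
4 20/123 4/15 -64/615 -182/615 2 -4 S
final 2 -3 W

n=0: pose=(2,-4,S); sL=20/123, sR=4/15; mL=-64/615, mR=-182/615; mL+mR=-2/5 → advance -1; mR−mL=-118/615 → turn -1·90°
n=1: pose=(2,-3,W); sL=6/29, sR=6/17; mL=-72/493, mR=-189/493; mL+mR=-9/17 → advance -1; mR−mL=-117/493 → turn -1·90°
n=2: pose=(3,-3,N); sL=60/181, sR=60/337; mL=9360/60997, mR=-25650/60997; mL+mR=-90/337 → advance -1; mR−mL=-35010/60997 → turn -1·90°
n=3: pose=(3,-4,E); sL=3/13, sR=15/98; mL=99/1274, mR=-783/2548; mL+mR=-45/196 → advance -1; mR−mL=-981/2548 → turn -1·90°
n=4: pose=(2,-4,S); sL=20/123, sR=4/15; mL=-64/615, mR=-182/615; mL+mR=-2/5 → advance -1; mR−mL=-118/615 → turn -1·90°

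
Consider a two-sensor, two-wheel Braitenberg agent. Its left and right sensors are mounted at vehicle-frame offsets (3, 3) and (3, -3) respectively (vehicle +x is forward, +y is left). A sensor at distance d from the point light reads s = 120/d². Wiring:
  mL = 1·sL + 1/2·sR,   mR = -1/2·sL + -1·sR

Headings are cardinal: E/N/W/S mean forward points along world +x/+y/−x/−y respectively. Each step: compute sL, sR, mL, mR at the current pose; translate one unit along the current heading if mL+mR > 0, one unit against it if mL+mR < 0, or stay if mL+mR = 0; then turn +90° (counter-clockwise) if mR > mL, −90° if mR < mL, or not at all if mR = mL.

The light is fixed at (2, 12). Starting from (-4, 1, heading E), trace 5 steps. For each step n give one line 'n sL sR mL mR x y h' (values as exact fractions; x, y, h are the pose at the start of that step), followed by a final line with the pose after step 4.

0 120/73 24/41 5796/2993 -4212/2993 -4 1 E
1 3/5 6/13 54/65 -99/130 -3 1 S
2 120/289 24/29 6948/8381 -8676/8381 -3 0 W
3 12/13 60/41 882/533 -1026/533 -2 0 N
4 120/101 120/257 36900/25957 -27540/25957 -2 -1 E
final -1 -1 S

n=0: pose=(-4,1,E); sL=120/73, sR=24/41; mL=5796/2993, mR=-4212/2993; mL+mR=1584/2993 → advance +1; mR−mL=-10008/2993 → turn -1·90°
n=1: pose=(-3,1,S); sL=3/5, sR=6/13; mL=54/65, mR=-99/130; mL+mR=9/130 → advance +1; mR−mL=-207/130 → turn -1·90°
n=2: pose=(-3,0,W); sL=120/289, sR=24/29; mL=6948/8381, mR=-8676/8381; mL+mR=-1728/8381 → advance -1; mR−mL=-15624/8381 → turn -1·90°
n=3: pose=(-2,0,N); sL=12/13, sR=60/41; mL=882/533, mR=-1026/533; mL+mR=-144/533 → advance -1; mR−mL=-1908/533 → turn -1·90°
n=4: pose=(-2,-1,E); sL=120/101, sR=120/257; mL=36900/25957, mR=-27540/25957; mL+mR=9360/25957 → advance +1; mR−mL=-64440/25957 → turn -1·90°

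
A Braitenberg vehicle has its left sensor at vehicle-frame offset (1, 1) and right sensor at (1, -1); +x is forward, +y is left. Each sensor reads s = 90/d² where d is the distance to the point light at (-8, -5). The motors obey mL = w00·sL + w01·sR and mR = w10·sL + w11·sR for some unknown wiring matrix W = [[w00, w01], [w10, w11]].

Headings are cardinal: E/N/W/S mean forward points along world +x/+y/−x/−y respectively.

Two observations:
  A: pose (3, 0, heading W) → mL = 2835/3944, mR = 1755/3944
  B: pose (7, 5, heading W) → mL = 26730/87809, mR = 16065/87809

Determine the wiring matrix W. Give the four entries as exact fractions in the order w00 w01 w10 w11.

obs A: pose=(3,0,W) → sL=45/58, sR=45/68, mL=2835/3944, mR=1755/3944
obs B: pose=(7,5,W) → sL=90/277, sR=90/317, mL=26730/87809, mR=16065/87809
sensor matrix S = [[45/58, 45/68], [90/277, 90/317]]; det S = 455625/86579674
solve [mL_A; mL_B] = S·[w00; w01] and [mR_A; mR_B] = S·[w10; w11]:
  w00 = 1/2, w01 = 1/2, w10 = 1, w11 = -1/2

1/2 1/2 1 -1/2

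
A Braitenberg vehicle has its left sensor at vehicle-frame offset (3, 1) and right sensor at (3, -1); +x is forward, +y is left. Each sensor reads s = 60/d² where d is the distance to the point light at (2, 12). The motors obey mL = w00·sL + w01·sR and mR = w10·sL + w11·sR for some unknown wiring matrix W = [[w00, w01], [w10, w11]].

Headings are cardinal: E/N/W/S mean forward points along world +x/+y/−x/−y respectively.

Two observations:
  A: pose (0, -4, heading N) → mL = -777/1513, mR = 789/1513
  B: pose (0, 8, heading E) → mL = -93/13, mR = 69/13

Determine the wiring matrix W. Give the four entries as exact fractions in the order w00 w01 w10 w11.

-1 -1/2 1/2 1

obs A: pose=(0,-4,N) → sL=30/89, sR=6/17, mL=-777/1513, mR=789/1513
obs B: pose=(0,8,E) → sL=6, sR=30/13, mL=-93/13, mR=69/13
sensor matrix S = [[30/89, 6/17], [6, 30/13]]; det S = -26352/19669
solve [mL_A; mL_B] = S·[w00; w01] and [mR_A; mR_B] = S·[w10; w11]:
  w00 = -1, w01 = -1/2, w10 = 1/2, w11 = 1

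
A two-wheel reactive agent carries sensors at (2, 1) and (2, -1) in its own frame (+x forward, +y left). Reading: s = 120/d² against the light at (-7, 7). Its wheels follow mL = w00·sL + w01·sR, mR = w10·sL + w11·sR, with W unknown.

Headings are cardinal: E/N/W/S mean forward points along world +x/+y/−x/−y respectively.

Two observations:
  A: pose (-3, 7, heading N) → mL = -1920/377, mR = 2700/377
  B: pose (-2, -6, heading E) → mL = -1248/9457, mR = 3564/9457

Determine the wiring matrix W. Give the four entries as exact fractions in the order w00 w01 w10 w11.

-1 1 1 -1/2

obs A: pose=(-3,7,N) → sL=120/13, sR=120/29, mL=-1920/377, mR=2700/377
obs B: pose=(-2,-6,E) → sL=120/193, sR=24/49, mL=-1248/9457, mR=3564/9457
sensor matrix S = [[120/13, 120/29], [120/193, 24/49]]; det S = 6946560/3565289
solve [mL_A; mL_B] = S·[w00; w01] and [mR_A; mR_B] = S·[w10; w11]:
  w00 = -1, w01 = 1, w10 = 1, w11 = -1/2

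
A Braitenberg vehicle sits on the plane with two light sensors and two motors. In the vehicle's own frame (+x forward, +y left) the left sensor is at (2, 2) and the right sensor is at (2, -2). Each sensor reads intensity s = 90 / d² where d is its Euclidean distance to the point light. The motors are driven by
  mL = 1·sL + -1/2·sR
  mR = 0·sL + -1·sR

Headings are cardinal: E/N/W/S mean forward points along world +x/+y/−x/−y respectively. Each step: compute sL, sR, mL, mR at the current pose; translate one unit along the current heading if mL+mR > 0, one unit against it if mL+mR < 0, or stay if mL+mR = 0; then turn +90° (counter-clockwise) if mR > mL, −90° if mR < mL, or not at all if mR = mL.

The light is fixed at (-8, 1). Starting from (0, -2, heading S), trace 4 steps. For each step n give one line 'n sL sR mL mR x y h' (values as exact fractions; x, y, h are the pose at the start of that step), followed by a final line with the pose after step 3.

n=0: pose=(0,-2,S); sL=18/25, sR=90/61; mL=-27/1525, mR=-90/61; mL+mR=-2277/1525 → advance -1; mR−mL=-2223/1525 → turn -1·90°
n=1: pose=(0,-1,W); sL=45/26, sR=5/2; mL=25/52, mR=-5/2; mL+mR=-105/52 → advance -1; mR−mL=-155/52 → turn -1·90°
n=2: pose=(1,-1,N); sL=90/49, sR=90/121; mL=8685/5929, mR=-90/121; mL+mR=4275/5929 → advance +1; mR−mL=-13095/5929 → turn -1·90°
n=3: pose=(1,0,E); sL=45/61, sR=9/13; mL=621/1586, mR=-9/13; mL+mR=-477/1586 → advance -1; mR−mL=-1719/1586 → turn -1·90°

0 18/25 90/61 -27/1525 -90/61 0 -2 S
1 45/26 5/2 25/52 -5/2 0 -1 W
2 90/49 90/121 8685/5929 -90/121 1 -1 N
3 45/61 9/13 621/1586 -9/13 1 0 E
final 0 0 S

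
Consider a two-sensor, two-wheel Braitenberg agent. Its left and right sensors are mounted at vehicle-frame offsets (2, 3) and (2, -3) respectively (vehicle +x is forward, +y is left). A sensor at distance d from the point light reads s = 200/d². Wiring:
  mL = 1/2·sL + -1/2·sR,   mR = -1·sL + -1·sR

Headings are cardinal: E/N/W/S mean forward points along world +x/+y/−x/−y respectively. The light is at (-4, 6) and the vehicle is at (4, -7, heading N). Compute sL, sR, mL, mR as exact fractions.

left sensor world pos  = (1, -5); dL² = 146
right sensor world pos = (7, -5); dR² = 242
sL = 200/146 = 100/73
sR = 200/242 = 100/121
mL = 1/2·sL + -1/2·sR = 2400/8833
mR = -1·sL + -1·sR = -19400/8833

100/73 100/121 2400/8833 -19400/8833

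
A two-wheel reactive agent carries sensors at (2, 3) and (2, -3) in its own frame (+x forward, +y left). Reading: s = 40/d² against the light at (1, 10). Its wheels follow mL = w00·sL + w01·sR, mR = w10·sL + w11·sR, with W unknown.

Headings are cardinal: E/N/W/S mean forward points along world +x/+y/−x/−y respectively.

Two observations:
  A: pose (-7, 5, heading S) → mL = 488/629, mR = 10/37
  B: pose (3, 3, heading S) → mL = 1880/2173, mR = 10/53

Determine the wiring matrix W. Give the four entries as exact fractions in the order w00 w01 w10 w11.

1 1 1/2 0

obs A: pose=(-7,5,S) → sL=20/37, sR=4/17, mL=488/629, mR=10/37
obs B: pose=(3,3,S) → sL=20/53, sR=20/41, mL=1880/2173, mR=10/53
sensor matrix S = [[20/37, 4/17], [20/53, 20/41]]; det S = 239040/1366817
solve [mL_A; mL_B] = S·[w00; w01] and [mR_A; mR_B] = S·[w10; w11]:
  w00 = 1, w01 = 1, w10 = 1/2, w11 = 0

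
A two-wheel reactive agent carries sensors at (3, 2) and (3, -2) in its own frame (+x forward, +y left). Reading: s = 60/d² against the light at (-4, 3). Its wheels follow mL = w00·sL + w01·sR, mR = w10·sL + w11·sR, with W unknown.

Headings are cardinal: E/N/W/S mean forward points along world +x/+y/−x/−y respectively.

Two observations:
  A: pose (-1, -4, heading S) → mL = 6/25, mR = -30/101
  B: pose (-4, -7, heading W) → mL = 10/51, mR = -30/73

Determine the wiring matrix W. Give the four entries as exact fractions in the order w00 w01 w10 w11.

1/2 0 0 -1/2

obs A: pose=(-1,-4,S) → sL=12/25, sR=60/101, mL=6/25, mR=-30/101
obs B: pose=(-4,-7,W) → sL=20/51, sR=60/73, mL=10/51, mR=-30/73
sensor matrix S = [[12/25, 60/101], [20/51, 60/73]]; det S = 101248/626705
solve [mL_A; mL_B] = S·[w00; w01] and [mR_A; mR_B] = S·[w10; w11]:
  w00 = 1/2, w01 = 0, w10 = 0, w11 = -1/2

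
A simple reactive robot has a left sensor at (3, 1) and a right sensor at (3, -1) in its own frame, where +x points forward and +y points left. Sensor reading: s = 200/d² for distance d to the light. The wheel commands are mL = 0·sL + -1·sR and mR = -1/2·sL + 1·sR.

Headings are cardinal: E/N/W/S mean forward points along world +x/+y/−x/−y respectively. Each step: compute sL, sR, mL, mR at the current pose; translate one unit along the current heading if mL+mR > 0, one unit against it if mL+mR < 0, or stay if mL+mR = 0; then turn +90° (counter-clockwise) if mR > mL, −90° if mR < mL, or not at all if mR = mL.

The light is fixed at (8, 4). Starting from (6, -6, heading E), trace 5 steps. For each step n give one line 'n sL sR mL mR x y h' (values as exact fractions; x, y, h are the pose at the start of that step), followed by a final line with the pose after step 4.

n=0: pose=(6,-6,E); sL=100/41, sR=100/61; mL=-100/61, mR=1050/2501; mL+mR=-50/41 → advance -1; mR−mL=5150/2501 → turn +1·90°
n=1: pose=(5,-6,N); sL=40/13, sR=200/53; mL=-200/53, mR=1540/689; mL+mR=-20/13 → advance -1; mR−mL=4140/689 → turn +1·90°
n=2: pose=(5,-7,W); sL=10/9, sR=25/17; mL=-25/17, mR=140/153; mL+mR=-5/9 → advance -1; mR−mL=365/153 → turn +1·90°
n=3: pose=(6,-7,S); sL=200/197, sR=40/41; mL=-40/41, mR=3780/8077; mL+mR=-100/197 → advance -1; mR−mL=11660/8077 → turn +1·90°
n=4: pose=(6,-6,E); sL=100/41, sR=100/61; mL=-100/61, mR=1050/2501; mL+mR=-50/41 → advance -1; mR−mL=5150/2501 → turn +1·90°

0 100/41 100/61 -100/61 1050/2501 6 -6 E
1 40/13 200/53 -200/53 1540/689 5 -6 N
2 10/9 25/17 -25/17 140/153 5 -7 W
3 200/197 40/41 -40/41 3780/8077 6 -7 S
4 100/41 100/61 -100/61 1050/2501 6 -6 E
final 5 -6 N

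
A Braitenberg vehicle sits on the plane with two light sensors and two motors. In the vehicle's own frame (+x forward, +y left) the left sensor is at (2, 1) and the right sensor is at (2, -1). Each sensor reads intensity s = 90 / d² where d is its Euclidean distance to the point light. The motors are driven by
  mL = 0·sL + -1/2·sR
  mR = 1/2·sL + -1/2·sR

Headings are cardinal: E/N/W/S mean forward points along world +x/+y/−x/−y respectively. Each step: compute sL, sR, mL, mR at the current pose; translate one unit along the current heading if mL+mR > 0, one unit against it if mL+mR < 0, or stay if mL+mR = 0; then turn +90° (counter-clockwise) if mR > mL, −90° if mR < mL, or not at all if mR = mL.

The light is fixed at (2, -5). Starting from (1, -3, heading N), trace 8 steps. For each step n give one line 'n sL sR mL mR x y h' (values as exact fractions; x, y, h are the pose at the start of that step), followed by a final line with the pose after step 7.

0 9/2 45/8 -45/16 -9/16 1 -3 N
1 10 90/13 -45/13 20/13 1 -4 W
2 45 45 -45/2 0 2 -4 S
3 90/13 18 -9 -72/13 2 -3 E
4 9/2 45/8 -45/16 -9/16 1 -3 N
5 10 90/13 -45/13 20/13 1 -4 W
6 45 45 -45/2 0 2 -4 S
7 90/13 18 -9 -72/13 2 -3 E
final 1 -3 N

n=0: pose=(1,-3,N); sL=9/2, sR=45/8; mL=-45/16, mR=-9/16; mL+mR=-27/8 → advance -1; mR−mL=9/4 → turn +1·90°
n=1: pose=(1,-4,W); sL=10, sR=90/13; mL=-45/13, mR=20/13; mL+mR=-25/13 → advance -1; mR−mL=5 → turn +1·90°
n=2: pose=(2,-4,S); sL=45, sR=45; mL=-45/2, mR=0; mL+mR=-45/2 → advance -1; mR−mL=45/2 → turn +1·90°
n=3: pose=(2,-3,E); sL=90/13, sR=18; mL=-9, mR=-72/13; mL+mR=-189/13 → advance -1; mR−mL=45/13 → turn +1·90°
n=4: pose=(1,-3,N); sL=9/2, sR=45/8; mL=-45/16, mR=-9/16; mL+mR=-27/8 → advance -1; mR−mL=9/4 → turn +1·90°
n=5: pose=(1,-4,W); sL=10, sR=90/13; mL=-45/13, mR=20/13; mL+mR=-25/13 → advance -1; mR−mL=5 → turn +1·90°
n=6: pose=(2,-4,S); sL=45, sR=45; mL=-45/2, mR=0; mL+mR=-45/2 → advance -1; mR−mL=45/2 → turn +1·90°
n=7: pose=(2,-3,E); sL=90/13, sR=18; mL=-9, mR=-72/13; mL+mR=-189/13 → advance -1; mR−mL=45/13 → turn +1·90°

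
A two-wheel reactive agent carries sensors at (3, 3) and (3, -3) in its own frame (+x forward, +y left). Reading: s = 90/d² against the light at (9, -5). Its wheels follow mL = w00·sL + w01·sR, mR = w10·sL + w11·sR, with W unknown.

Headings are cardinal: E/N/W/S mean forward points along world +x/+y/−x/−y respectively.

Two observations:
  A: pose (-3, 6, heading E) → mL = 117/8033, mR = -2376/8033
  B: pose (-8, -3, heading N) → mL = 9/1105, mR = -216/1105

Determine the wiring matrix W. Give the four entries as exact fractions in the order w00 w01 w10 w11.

1 -1/2 1 -1

obs A: pose=(-3,6,E) → sL=90/277, sR=18/29, mL=117/8033, mR=-2376/8033
obs B: pose=(-8,-3,N) → sL=18/85, sR=90/221, mL=9/1105, mR=-216/1105
sensor matrix S = [[90/277, 18/29], [18/85, 90/221]]; det S = 7776/8876465
solve [mL_A; mL_B] = S·[w00; w01] and [mR_A; mR_B] = S·[w10; w11]:
  w00 = 1, w01 = -1/2, w10 = 1, w11 = -1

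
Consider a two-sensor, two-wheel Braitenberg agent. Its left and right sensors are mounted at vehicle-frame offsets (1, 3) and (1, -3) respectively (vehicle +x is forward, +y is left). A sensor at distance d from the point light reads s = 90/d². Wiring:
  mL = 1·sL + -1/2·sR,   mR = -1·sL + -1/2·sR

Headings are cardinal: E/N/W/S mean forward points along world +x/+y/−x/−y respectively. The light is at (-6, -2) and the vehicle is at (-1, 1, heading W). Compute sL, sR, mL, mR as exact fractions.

left sensor world pos  = (-2, -2); dL² = 16
right sensor world pos = (-2, 4); dR² = 52
sL = 90/16 = 45/8
sR = 90/52 = 45/26
mL = 1·sL + -1/2·sR = 495/104
mR = -1·sL + -1/2·sR = -675/104

45/8 45/26 495/104 -675/104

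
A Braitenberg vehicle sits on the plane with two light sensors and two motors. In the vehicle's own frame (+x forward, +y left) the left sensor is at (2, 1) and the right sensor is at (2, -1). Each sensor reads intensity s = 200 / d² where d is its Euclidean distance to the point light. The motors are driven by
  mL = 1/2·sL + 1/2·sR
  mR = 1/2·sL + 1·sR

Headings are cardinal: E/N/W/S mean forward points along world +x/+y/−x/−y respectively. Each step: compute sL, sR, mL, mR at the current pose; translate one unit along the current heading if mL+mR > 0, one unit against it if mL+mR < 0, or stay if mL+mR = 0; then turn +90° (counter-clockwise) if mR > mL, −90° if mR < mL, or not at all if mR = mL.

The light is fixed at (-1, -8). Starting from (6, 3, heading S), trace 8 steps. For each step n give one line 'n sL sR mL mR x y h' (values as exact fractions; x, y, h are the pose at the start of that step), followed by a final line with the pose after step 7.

n=0: pose=(6,3,S); sL=40/29, sR=200/117; mL=5240/3393, mR=8140/3393; mL+mR=4460/1131 → advance +1; mR−mL=100/117 → turn +1·90°
n=1: pose=(6,2,E); sL=100/101, sR=100/81; mL=9100/8181, mR=14150/8181; mL+mR=7750/2727 → advance +1; mR−mL=50/81 → turn +1·90°
n=2: pose=(7,2,N); sL=200/193, sR=8/9; mL=1672/1737, mR=2444/1737; mL+mR=1372/579 → advance +1; mR−mL=4/9 → turn +1·90°
n=3: pose=(7,3,W); sL=25/17, sR=10/9; mL=395/306, mR=565/306; mL+mR=160/51 → advance +1; mR−mL=5/9 → turn +1·90°
n=4: pose=(6,3,S); sL=40/29, sR=200/117; mL=5240/3393, mR=8140/3393; mL+mR=4460/1131 → advance +1; mR−mL=100/117 → turn +1·90°
n=5: pose=(6,2,E); sL=100/101, sR=100/81; mL=9100/8181, mR=14150/8181; mL+mR=7750/2727 → advance +1; mR−mL=50/81 → turn +1·90°
n=6: pose=(7,2,N); sL=200/193, sR=8/9; mL=1672/1737, mR=2444/1737; mL+mR=1372/579 → advance +1; mR−mL=4/9 → turn +1·90°
n=7: pose=(7,3,W); sL=25/17, sR=10/9; mL=395/306, mR=565/306; mL+mR=160/51 → advance +1; mR−mL=5/9 → turn +1·90°

0 40/29 200/117 5240/3393 8140/3393 6 3 S
1 100/101 100/81 9100/8181 14150/8181 6 2 E
2 200/193 8/9 1672/1737 2444/1737 7 2 N
3 25/17 10/9 395/306 565/306 7 3 W
4 40/29 200/117 5240/3393 8140/3393 6 3 S
5 100/101 100/81 9100/8181 14150/8181 6 2 E
6 200/193 8/9 1672/1737 2444/1737 7 2 N
7 25/17 10/9 395/306 565/306 7 3 W
final 6 3 S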